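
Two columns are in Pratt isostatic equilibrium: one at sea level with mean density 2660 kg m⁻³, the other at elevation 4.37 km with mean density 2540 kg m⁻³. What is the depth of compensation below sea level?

92.5 km

ρ_ref D = ρ (D + h) → D (ρ_ref − ρ) = ρ h.
D = ρ h/(ρ_ref − ρ) = 2540 × 4.37 km/(2660 − 2540) = 92.5 km.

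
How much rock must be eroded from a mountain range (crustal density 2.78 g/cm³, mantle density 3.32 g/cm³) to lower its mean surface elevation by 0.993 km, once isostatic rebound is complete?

Net drop Δ = e − u = e − e ρ_c/ρ_m = e (ρ_m − ρ_c)/ρ_m.
e = Δ ρ_m/(ρ_m − ρ_c) = 0.993 km × 3.32/0.54 = 6.11 km.

6.11 km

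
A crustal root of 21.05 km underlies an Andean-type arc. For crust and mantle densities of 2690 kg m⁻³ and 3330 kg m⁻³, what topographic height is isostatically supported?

In Airy isostatic equilibrium: ρ_c h = (ρ_m − ρ_c) r.
h = r (ρ_m − ρ_c) / ρ_c = 21.05 km × (3330 − 2690) / 2690 = 5.01 km.

5.01 km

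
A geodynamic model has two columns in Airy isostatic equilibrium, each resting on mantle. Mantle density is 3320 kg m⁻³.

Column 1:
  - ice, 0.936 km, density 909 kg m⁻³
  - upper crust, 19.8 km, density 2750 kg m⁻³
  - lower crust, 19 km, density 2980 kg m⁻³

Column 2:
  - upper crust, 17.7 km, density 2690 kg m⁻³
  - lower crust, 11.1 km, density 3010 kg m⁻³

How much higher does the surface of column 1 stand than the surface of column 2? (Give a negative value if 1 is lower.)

For any compensation level in the mantle, the mantle terms cancel and isostasy reduces to e = (Σt_1 − Σt_2) − (Σ(ρt)_1 − Σ(ρt)_2) / ρ_m.
Σt_1 = 39.736 km; Σt_2 = 28.8 km; Σ(ρt)_1 = 111920.824; Σ(ρt)_2 = 81024 (in km·kg m⁻³).
e = (39.736 − 28.8) − (111920.824 − 81024) / 3320 = 1.63 km.

1.63 km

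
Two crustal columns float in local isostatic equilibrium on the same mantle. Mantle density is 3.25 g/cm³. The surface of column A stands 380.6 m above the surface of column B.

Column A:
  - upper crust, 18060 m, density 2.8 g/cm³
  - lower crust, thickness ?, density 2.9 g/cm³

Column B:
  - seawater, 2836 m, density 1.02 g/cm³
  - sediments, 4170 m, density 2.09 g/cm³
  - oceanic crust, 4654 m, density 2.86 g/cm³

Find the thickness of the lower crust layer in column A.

Take the compensation level at the base of the deeper column (depth z_c below the surface of column A) and equate Σ ρ_i t_i down to z_c; mantle fills any gap and the z_c terms cancel.
Column A: 18060×2.8 + x×2.9 + (z_c − 18060 − x)×3.25
Column B: 380.6×0 + 2836×1.02 + 4170×2.09 + 4654×2.86 + (z_c − 380.6 − 11660)×3.25
The z_c×3.25 term appears on both sides and cancels. Collect the known terms of each column as K = Σ(ρt)_known − 3.25 × (depth of known layers): K_A = 50568 − 3.25×18060 = −8127; K_B = 24918.46 − 3.25×(380.6 + 11660) = −14213.49.
Balance: K_A − x×(3.25 − 2.9) = K_B, so x = (K_A − K_B)/(3.25 − 2.9) = 6086.49/0.35 = 17400 m.

17400 m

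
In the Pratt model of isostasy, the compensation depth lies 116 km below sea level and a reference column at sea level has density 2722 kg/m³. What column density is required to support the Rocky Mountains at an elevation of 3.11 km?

Pratt balance: ρ_ref D = ρ (D + h).
ρ = ρ_ref D/(D + h) = 2722 × 116 km/(116 km + 3.11 km) = 2650 kg/m³.

2650 kg/m³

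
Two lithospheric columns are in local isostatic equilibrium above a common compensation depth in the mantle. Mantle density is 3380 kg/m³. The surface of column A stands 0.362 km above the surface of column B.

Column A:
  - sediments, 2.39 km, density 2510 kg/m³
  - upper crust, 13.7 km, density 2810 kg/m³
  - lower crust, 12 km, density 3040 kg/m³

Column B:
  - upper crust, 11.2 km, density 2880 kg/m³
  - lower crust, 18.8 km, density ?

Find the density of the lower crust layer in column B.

3000 kg/m³

Take the compensation level at the base of the deeper column (depth z_c below the surface of column A) and equate Σ ρ_i t_i down to z_c; mantle fills any gap and the z_c terms cancel.
Column A: 2.39×2510 + 13.7×2810 + 12×3040 + (z_c − 28.09)×3380
Column B: 0.362×0 + 11.2×2880 + 18.8×ρ + (z_c − 0.362 − 30)×3380
The z_c×3380 term appears on both sides and cancels. Collect the known terms of each column as K = Σ(ρt)_known − 3380 × (depth of known layers): K_A = 80975.9 − 3380×28.09 = −13968.3; K_B = 32256 − 3380×(0.362 + 30) = −70367.56.
Balance: K_A = K_B + 18.8×ρ, so ρ = (K_A − K_B)/18.8 = 56399.3/18.8 = 3000 kg/m³.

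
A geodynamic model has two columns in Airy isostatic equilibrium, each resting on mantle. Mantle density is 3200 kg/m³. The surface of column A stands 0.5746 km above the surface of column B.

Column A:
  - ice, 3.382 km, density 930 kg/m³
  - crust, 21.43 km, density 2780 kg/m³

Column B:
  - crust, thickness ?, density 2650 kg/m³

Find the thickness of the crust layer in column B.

27 km

Take the compensation level at the base of the deeper column (depth z_c below the surface of column A) and equate Σ ρ_i t_i down to z_c; mantle fills any gap and the z_c terms cancel.
Column A: 3.382×930 + 21.43×2780 + (z_c − 24.812)×3200
Column B: 0.5746×0 + x×2650 + (z_c − 0.5746 − 0 − x)×3200
The z_c×3200 term appears on both sides and cancels. Collect the known terms of each column as K = Σ(ρt)_known − 3200 × (depth of known layers): K_A = 62720.66 − 3200×24.812 = −16677.74; K_B = 0 − 3200×(0.5746 + 0) = −1838.72.
Balance: K_A = K_B − x×(3200 − 2650), so x = (K_B − K_A)/(3200 − 2650) = 14839/550 = 27 km.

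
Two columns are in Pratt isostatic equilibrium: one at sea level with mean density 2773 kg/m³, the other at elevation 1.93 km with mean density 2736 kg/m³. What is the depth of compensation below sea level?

143 km

ρ_ref D = ρ (D + h) → D (ρ_ref − ρ) = ρ h.
D = ρ h/(ρ_ref − ρ) = 2736 × 1.93 km/(2773 − 2736) = 143 km.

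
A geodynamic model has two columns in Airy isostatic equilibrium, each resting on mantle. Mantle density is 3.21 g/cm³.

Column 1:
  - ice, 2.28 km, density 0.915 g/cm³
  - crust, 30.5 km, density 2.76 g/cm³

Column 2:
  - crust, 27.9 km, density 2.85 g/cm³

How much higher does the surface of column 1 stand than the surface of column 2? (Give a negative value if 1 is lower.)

2.78 km

For any compensation level in the mantle, the mantle terms cancel and isostasy reduces to e = (Σt_1 − Σt_2) − (Σ(ρt)_1 − Σ(ρt)_2) / ρ_m.
Σt_1 = 32.78 km; Σt_2 = 27.9 km; Σ(ρt)_1 = 86.2662; Σ(ρt)_2 = 79.515 (in km·g/cm³).
e = (32.78 − 27.9) − (86.2662 − 79.515) / 3.21 = 2.78 km.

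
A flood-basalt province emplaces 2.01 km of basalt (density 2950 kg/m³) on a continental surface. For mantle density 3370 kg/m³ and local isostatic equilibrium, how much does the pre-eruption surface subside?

Subaerial loading: s = t ρ_load / ρ_m.
s = 2.01 km × 2950/3370 = 1.76 km.

1.76 km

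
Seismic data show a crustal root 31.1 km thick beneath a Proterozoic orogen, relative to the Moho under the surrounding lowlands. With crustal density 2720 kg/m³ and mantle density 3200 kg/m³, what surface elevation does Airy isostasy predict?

Balancing pressure at the compensation depth: ρ_c h = (ρ_m − ρ_c) r.
h = r (ρ_m − ρ_c) / ρ_c = 31.1 km × (3200 − 2720) / 2720 = 5.49 km.

5.49 km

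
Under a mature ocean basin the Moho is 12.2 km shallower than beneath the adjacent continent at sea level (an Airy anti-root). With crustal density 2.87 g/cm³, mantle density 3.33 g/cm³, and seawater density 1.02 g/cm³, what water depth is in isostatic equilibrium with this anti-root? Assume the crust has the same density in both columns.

3.03 km

Replacing a thickness d of crust by seawater at the top must be balanced by replacing crust with mantle at the base: d (ρ_c − ρ_w) = a (ρ_m − ρ_c).
d = a (ρ_m − ρ_c)/(ρ_c − ρ_w) = 12.2 km × 0.46/1.85 = 3.03 km.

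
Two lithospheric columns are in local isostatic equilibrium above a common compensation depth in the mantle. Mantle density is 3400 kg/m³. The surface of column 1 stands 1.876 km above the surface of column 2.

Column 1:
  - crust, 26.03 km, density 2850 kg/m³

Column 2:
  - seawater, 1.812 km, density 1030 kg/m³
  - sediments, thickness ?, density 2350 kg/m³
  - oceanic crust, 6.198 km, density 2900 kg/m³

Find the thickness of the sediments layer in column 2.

0.519 km

Take the compensation level at the base of the deeper column (depth z_c below the surface of column 1) and equate Σ ρ_i t_i down to z_c; mantle fills any gap and the z_c terms cancel.
Column 1: 26.03×2850 + (z_c − 26.03)×3400
Column 2: 1.876×0 + 1.812×1030 + x×2350 + 6.198×2900 + (z_c − 1.876 − 8.01 − x)×3400
The z_c×3400 term appears on both sides and cancels. Collect the known terms of each column as K = Σ(ρt)_known − 3400 × (depth of known layers): K_1 = 74185.5 − 3400×26.03 = −14316.5; K_2 = 19840.56 − 3400×(1.876 + 8.01) = −13771.84.
Balance: K_1 = K_2 − x×(3400 − 2350), so x = (K_2 − K_1)/(3400 − 2350) = 544.66/1050 = 0.519 km.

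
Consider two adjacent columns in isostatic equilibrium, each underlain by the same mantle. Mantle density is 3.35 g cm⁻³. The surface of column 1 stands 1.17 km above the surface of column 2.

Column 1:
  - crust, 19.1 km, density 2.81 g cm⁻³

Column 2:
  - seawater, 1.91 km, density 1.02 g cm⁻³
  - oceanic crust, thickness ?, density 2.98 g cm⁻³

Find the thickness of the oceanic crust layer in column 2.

Take the compensation level at the base of the deeper column (depth z_c below the surface of column 1) and equate Σ ρ_i t_i down to z_c; mantle fills any gap and the z_c terms cancel.
Column 1: 19.1×2.81 + (z_c − 19.1)×3.35
Column 2: 1.17×0 + 1.91×1.02 + x×2.98 + (z_c − 1.17 − 1.91 − x)×3.35
The z_c×3.35 term appears on both sides and cancels. Collect the known terms of each column as K = Σ(ρt)_known − 3.35 × (depth of known layers): K_1 = 53.671 − 3.35×19.1 = −10.314; K_2 = 1.9482 − 3.35×(1.17 + 1.91) = −8.3698.
Balance: K_1 = K_2 − x×(3.35 − 2.98), so x = (K_2 − K_1)/(3.35 − 2.98) = 1.9442/0.37 = 5.25 km.

5.25 km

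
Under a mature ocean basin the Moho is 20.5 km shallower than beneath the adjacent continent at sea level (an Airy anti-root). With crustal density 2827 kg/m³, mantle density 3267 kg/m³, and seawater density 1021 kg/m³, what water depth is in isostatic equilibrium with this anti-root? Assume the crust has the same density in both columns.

Replacing a thickness d of crust by seawater at the top must be balanced by replacing crust with mantle at the base: d (ρ_c − ρ_w) = a (ρ_m − ρ_c).
d = a (ρ_m − ρ_c)/(ρ_c − ρ_w) = 20.5 km × 440/1806 = 4.99 km.

4.99 km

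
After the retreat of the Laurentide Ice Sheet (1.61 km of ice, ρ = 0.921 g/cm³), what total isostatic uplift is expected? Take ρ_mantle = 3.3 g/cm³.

Removing the load lets mantle flow back in; uplift u satisfies ρ_ice t = ρ_m u.
u = t ρ_ice/ρ_m = 1.61 km × 0.921/3.3 = 0.449 km.

0.449 km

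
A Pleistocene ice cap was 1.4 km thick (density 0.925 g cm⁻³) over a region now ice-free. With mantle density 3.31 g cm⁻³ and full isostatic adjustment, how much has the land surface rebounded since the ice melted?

Removing the load lets mantle flow back in; uplift u satisfies ρ_ice t = ρ_m u.
u = t ρ_ice/ρ_m = 1.4 km × 0.925/3.31 = 0.391 km.

0.391 km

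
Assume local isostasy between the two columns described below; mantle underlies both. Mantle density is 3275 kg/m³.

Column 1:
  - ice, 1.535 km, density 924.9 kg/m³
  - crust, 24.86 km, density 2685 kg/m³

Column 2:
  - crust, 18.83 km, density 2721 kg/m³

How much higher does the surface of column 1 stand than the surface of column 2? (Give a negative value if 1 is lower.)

2.39 km

For any compensation level in the mantle, the mantle terms cancel and isostasy reduces to e = (Σt_1 − Σt_2) − (Σ(ρt)_1 − Σ(ρt)_2) / ρ_m.
Σt_1 = 26.395 km; Σt_2 = 18.83 km; Σ(ρt)_1 = 68168.8215; Σ(ρt)_2 = 51236.43 (in km·kg/m³).
e = (26.395 − 18.83) − (68168.8215 − 51236.43) / 3275 = 2.39 km.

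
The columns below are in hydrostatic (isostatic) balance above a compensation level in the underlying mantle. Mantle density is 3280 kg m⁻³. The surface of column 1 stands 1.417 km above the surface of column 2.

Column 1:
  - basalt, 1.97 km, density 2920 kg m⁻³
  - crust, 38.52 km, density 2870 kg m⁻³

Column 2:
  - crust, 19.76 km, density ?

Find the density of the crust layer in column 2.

Take the compensation level at the base of the deeper column (depth z_c below the surface of column 1) and equate Σ ρ_i t_i down to z_c; mantle fills any gap and the z_c terms cancel.
Column 1: 1.97×2920 + 38.52×2870 + (z_c − 40.49)×3280
Column 2: 1.417×0 + 19.76×ρ + (z_c − 1.417 − 19.76)×3280
The z_c×3280 term appears on both sides and cancels. Collect the known terms of each column as K = Σ(ρt)_known − 3280 × (depth of known layers): K_1 = 116304.8 − 3280×40.49 = −16502.4; K_2 = 0 − 3280×(1.417 + 19.76) = −69460.56.
Balance: K_1 = K_2 + 19.76×ρ, so ρ = (K_1 − K_2)/19.76 = 52958.2/19.76 = 2680 kg m⁻³.

2680 kg m⁻³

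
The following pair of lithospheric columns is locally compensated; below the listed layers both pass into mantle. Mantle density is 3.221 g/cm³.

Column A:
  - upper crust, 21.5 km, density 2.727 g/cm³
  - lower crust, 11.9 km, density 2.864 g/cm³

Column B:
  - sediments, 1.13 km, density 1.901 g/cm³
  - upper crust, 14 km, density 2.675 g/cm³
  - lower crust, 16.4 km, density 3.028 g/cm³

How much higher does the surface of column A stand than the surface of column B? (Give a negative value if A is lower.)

0.797 km

For any compensation level in the mantle, the mantle terms cancel and isostasy reduces to e = (Σt_A − Σt_B) − (Σ(ρt)_A − Σ(ρt)_B) / ρ_m.
Σt_A = 33.4 km; Σt_B = 31.53 km; Σ(ρt)_A = 92.7121; Σ(ρt)_B = 89.25733 (in km·g/cm³).
e = (33.4 − 31.53) − (92.7121 − 89.25733) / 3.221 = 0.797 km.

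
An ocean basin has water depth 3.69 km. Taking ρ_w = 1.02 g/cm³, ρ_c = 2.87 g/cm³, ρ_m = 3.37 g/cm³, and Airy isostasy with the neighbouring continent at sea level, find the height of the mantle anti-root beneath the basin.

For local isostatic compensation: replacing crust with seawater at the top is compensated by replacing crust with mantle at the base: d (ρ_c − ρ_w) = a (ρ_m − ρ_c).
a = d (ρ_c − ρ_w)/(ρ_m − ρ_c) = 3.69 km × 1.85/0.5 = 13.7 km.

13.7 km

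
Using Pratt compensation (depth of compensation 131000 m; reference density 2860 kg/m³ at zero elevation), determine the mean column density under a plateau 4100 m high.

2770 kg/m³

Pratt balance: ρ_ref D = ρ (D + h).
ρ = ρ_ref D/(D + h) = 2860 × 131000 m/(131000 m + 4100 m) = 2770 kg/m³.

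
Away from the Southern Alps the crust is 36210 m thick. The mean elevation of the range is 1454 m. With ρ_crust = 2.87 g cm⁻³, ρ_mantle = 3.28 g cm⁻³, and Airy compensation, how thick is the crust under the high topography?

47800 m

Root depth r = h ρ_c / (ρ_m − ρ_c) = 1454 m × 2.87 / 0.41 = 10180 m.
Total thickness = T + h + r = 36210 m + 1454 m + 10180 m = 47800 m.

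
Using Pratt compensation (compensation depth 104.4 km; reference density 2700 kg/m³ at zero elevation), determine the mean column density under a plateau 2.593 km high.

Pratt balance: ρ_ref D = ρ (D + h).
ρ = ρ_ref D/(D + h) = 2700 × 104.4 km/(104.4 km + 2.593 km) = 2630 kg/m³.

2630 kg/m³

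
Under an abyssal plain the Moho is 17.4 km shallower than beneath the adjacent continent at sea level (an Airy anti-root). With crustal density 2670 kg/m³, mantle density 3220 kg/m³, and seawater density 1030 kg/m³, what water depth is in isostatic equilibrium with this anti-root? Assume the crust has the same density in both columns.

Replacing a thickness d of crust by seawater at the top must be balanced by replacing crust with mantle at the base: d (ρ_c − ρ_w) = a (ρ_m − ρ_c).
d = a (ρ_m − ρ_c)/(ρ_c − ρ_w) = 17.4 km × 550/1640 = 5.84 km.

5.84 km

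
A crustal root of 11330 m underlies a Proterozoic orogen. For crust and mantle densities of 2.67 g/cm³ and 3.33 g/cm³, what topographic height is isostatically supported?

2800 m

Isostatic balance requires: ρ_c h = (ρ_m − ρ_c) r.
h = r (ρ_m − ρ_c) / ρ_c = 11330 m × (3.33 − 2.67) / 2.67 = 2800 m.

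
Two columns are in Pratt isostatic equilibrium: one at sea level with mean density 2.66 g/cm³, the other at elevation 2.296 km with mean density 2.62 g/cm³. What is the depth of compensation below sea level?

150 km

ρ_ref D = ρ (D + h) → D (ρ_ref − ρ) = ρ h.
D = ρ h/(ρ_ref − ρ) = 2.62 × 2.296 km/(2.66 − 2.62) = 150 km.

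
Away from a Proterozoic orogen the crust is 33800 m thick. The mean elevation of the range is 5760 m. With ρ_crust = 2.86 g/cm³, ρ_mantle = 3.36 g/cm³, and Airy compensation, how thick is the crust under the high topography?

72500 m

Root depth r = h ρ_c / (ρ_m − ρ_c) = 5760 m × 2.86 / 0.5 = 32950 m.
Total thickness = T + h + r = 33800 m + 5760 m + 32950 m = 72500 m.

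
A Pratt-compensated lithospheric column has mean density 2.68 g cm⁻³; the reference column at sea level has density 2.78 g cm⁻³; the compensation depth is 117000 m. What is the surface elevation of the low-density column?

ρ_ref D = ρ (D + h) → h = D (ρ_ref − ρ)/ρ.
h = 117000 m × (2.78 − 2.68)/2.68 = 4370 m.

4370 m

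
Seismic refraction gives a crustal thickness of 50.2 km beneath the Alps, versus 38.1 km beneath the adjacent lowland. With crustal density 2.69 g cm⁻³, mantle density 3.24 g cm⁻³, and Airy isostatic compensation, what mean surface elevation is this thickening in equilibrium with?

Excess crust Δ = 50.2 km − 38.1 km = 12.1 km, split between elevation h and root r with h + r = Δ.
Airy balance ρ_c h = (ρ_m − ρ_c) r gives r = h ρ_c/(ρ_m − ρ_c), so h (1 + ρ_c/(ρ_m − ρ_c)) = Δ, i.e. h = Δ (ρ_m − ρ_c)/ρ_m.
h = 12.1 km × 0.55/3.24 = 2.05 km.

2.05 km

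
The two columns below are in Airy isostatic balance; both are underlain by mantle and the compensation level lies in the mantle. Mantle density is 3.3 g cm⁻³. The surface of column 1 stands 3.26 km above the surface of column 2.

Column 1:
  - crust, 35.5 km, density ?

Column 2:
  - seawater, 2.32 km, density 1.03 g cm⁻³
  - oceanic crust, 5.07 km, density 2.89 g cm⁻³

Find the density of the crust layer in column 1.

2.79 g cm⁻³

Take the compensation level at the base of the deeper column (depth z_c below the surface of column 1) and equate Σ ρ_i t_i down to z_c; mantle fills any gap and the z_c terms cancel.
Column 1: 35.5×ρ + (z_c − 35.5)×3.3
Column 2: 3.26×0 + 2.32×1.03 + 5.07×2.89 + (z_c − 3.26 − 7.39)×3.3
The z_c×3.3 term appears on both sides and cancels. Collect the known terms of each column as K = Σ(ρt)_known − 3.3 × (depth of known layers): K_1 = 0 − 3.3×35.5 = −117.15; K_2 = 17.0419 − 3.3×(3.26 + 7.39) = −18.1031.
Balance: K_1 + 35.5×ρ = K_2, so ρ = (K_2 − K_1)/35.5 = 99.0469/35.5 = 2.79 g cm⁻³.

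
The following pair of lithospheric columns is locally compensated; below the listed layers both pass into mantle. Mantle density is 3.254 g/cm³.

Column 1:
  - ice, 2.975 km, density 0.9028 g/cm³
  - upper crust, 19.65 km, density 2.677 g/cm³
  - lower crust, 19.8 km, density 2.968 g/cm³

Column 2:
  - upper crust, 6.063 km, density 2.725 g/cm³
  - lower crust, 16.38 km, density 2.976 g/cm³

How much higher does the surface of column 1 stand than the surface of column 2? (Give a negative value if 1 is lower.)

For any compensation level in the mantle, the mantle terms cancel and isostasy reduces to e = (Σt_1 − Σt_2) − (Σ(ρt)_1 − Σ(ρt)_2) / ρ_m.
Σt_1 = 42.425 km; Σt_2 = 22.443 km; Σ(ρt)_1 = 114.05528; Σ(ρt)_2 = 65.268555 (in km·g/cm³).
e = (42.425 − 22.443) − (114.05528 − 65.268555) / 3.254 = 4.99 km.

4.99 km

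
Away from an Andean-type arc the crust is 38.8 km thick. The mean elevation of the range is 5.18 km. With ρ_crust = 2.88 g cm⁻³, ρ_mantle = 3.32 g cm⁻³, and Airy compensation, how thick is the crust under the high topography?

77.9 km

Root depth r = h ρ_c / (ρ_m − ρ_c) = 5.18 km × 2.88 / 0.44 = 33.91 km.
Total thickness = T + h + r = 38.8 km + 5.18 km + 33.91 km = 77.9 km.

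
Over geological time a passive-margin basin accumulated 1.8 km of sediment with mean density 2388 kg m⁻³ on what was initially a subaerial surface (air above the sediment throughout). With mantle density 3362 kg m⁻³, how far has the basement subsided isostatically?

1.28 km

Subaerial load: s = t ρ_sed / ρ_m = 1.8 km × 2388/3362 = 1.28 km.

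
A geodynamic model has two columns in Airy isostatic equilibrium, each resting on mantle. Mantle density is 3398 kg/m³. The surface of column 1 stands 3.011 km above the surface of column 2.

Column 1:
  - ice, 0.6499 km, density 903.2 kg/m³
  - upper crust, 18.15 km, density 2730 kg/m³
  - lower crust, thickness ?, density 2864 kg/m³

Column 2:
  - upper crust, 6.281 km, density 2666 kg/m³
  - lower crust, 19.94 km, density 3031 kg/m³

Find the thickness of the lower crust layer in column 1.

15.7 km

Take the compensation level at the base of the deeper column (depth z_c below the surface of column 1) and equate Σ ρ_i t_i down to z_c; mantle fills any gap and the z_c terms cancel.
Column 1: 0.6499×903.2 + 18.15×2730 + x×2864 + (z_c − 18.7999 − x)×3398
Column 2: 3.011×0 + 6.281×2666 + 19.94×3031 + (z_c − 3.011 − 26.221)×3398
The z_c×3398 term appears on both sides and cancels. Collect the known terms of each column as K = Σ(ρt)_known − 3398 × (depth of known layers): K_1 = 50136.4897 − 3398×18.7999 = −13745.5705; K_2 = 77183.286 − 3398×(3.011 + 26.221) = −22147.05.
Balance: K_1 − x×(3398 − 2864) = K_2, so x = (K_1 − K_2)/(3398 − 2864) = 8401.48/534 = 15.7 km.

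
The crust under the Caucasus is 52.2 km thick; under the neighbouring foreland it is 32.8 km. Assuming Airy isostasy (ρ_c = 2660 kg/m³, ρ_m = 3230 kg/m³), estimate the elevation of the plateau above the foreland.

3.42 km

Excess crust Δ = 52.2 km − 32.8 km = 19.4 km, split between elevation h and root r with h + r = Δ.
Airy balance ρ_c h = (ρ_m − ρ_c) r gives r = h ρ_c/(ρ_m − ρ_c), so h (1 + ρ_c/(ρ_m − ρ_c)) = Δ, i.e. h = Δ (ρ_m − ρ_c)/ρ_m.
h = 19.4 km × 570/3230 = 3.42 km.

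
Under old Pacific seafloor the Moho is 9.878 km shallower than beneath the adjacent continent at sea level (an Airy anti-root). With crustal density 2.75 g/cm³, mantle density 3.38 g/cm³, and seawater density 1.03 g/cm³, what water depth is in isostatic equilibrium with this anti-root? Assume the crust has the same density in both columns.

3.62 km

Replacing a thickness d of crust by seawater at the top must be balanced by replacing crust with mantle at the base: d (ρ_c − ρ_w) = a (ρ_m − ρ_c).
d = a (ρ_m − ρ_c)/(ρ_c − ρ_w) = 9.878 km × 0.63/1.72 = 3.62 km.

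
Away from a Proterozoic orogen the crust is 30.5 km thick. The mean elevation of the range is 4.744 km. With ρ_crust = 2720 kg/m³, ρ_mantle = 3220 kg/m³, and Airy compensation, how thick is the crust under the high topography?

61.1 km

Root depth r = h ρ_c / (ρ_m − ρ_c) = 4.744 km × 2720 / 500 = 25.81 km.
Total thickness = T + h + r = 30.5 km + 4.744 km + 25.81 km = 61.1 km.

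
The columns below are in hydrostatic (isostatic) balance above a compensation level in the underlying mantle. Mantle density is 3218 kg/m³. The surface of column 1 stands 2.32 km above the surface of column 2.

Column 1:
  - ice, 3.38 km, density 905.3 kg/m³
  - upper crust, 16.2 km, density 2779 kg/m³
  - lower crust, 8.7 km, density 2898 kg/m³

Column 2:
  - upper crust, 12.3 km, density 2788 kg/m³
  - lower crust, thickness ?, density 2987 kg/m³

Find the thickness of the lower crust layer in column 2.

21.5 km

Take the compensation level at the base of the deeper column (depth z_c below the surface of column 1) and equate Σ ρ_i t_i down to z_c; mantle fills any gap and the z_c terms cancel.
Column 1: 3.38×905.3 + 16.2×2779 + 8.7×2898 + (z_c − 28.28)×3218
Column 2: 2.32×0 + 12.3×2788 + x×2987 + (z_c − 2.32 − 12.3 − x)×3218
The z_c×3218 term appears on both sides and cancels. Collect the known terms of each column as K = Σ(ρt)_known − 3218 × (depth of known layers): K_1 = 73292.314 − 3218×28.28 = −17712.726; K_2 = 34292.4 − 3218×(2.32 + 12.3) = −12754.76.
Balance: K_1 = K_2 − x×(3218 − 2987), so x = (K_2 − K_1)/(3218 − 2987) = 4957.97/231 = 21.5 km.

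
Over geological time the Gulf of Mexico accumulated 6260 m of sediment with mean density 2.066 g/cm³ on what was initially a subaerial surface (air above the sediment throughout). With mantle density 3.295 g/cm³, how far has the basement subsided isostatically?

3930 m

Subaerial load: s = t ρ_sed / ρ_m = 6260 m × 2.066/3.295 = 3930 m.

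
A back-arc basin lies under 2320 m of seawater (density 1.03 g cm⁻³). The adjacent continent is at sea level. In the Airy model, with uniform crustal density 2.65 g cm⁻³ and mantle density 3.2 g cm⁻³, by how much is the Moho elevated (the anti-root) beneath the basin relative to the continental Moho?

6830 m

By Archimedes' principle applied to the lithosphere: replacing crust with seawater at the top is compensated by replacing crust with mantle at the base: d (ρ_c − ρ_w) = a (ρ_m − ρ_c).
a = d (ρ_c − ρ_w)/(ρ_m − ρ_c) = 2320 m × 1.62/0.55 = 6830 m.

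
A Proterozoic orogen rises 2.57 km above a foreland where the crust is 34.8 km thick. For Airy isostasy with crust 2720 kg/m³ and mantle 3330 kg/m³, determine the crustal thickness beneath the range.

Root depth r = h ρ_c / (ρ_m − ρ_c) = 2.57 km × 2720 / 610 = 11.46 km.
Total thickness = T + h + r = 34.8 km + 2.57 km + 11.46 km = 48.8 km.

48.8 km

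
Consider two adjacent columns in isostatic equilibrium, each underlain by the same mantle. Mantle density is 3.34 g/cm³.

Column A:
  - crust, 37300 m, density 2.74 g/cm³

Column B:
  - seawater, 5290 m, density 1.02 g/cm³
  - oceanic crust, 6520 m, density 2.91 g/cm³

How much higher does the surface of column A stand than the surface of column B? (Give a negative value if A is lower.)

2190 m

For any compensation level in the mantle, the mantle terms cancel and isostasy reduces to e = (Σt_A − Σt_B) − (Σ(ρt)_A − Σ(ρt)_B) / ρ_m.
Σt_A = 37300 m; Σt_B = 11810 m; Σ(ρt)_A = 102202; Σ(ρt)_B = 24369 (in m·g/cm³).
e = (37300 − 11810) − (102202 − 24369) / 3.34 = 2190 m.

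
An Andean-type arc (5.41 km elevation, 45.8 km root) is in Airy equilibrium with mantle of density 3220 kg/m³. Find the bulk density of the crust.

ρ_c h = (ρ_m − ρ_c) r → ρ_c (h + r) = ρ_m r → ρ_c = ρ_m r / (h + r).
ρ_c = 3220 × 45.8 km / (5.41 km + 45.8 km) = 2880 kg/m³.

2880 kg/m³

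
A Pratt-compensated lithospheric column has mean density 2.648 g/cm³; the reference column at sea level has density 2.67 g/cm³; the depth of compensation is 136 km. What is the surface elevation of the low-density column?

ρ_ref D = ρ (D + h) → h = D (ρ_ref − ρ)/ρ.
h = 136 km × (2.67 − 2.648)/2.648 = 1.13 km.

1.13 km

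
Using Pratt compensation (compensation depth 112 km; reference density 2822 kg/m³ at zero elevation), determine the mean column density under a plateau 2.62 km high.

2760 kg/m³

Pratt balance: ρ_ref D = ρ (D + h).
ρ = ρ_ref D/(D + h) = 2822 × 112 km/(112 km + 2.62 km) = 2760 kg/m³.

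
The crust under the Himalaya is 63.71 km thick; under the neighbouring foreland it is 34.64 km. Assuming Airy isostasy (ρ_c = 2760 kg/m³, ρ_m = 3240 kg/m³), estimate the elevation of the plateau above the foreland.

4.31 km

Excess crust Δ = 63.71 km − 34.64 km = 29.07 km, split between elevation h and root r with h + r = Δ.
Airy balance ρ_c h = (ρ_m − ρ_c) r gives r = h ρ_c/(ρ_m − ρ_c), so h (1 + ρ_c/(ρ_m − ρ_c)) = Δ, i.e. h = Δ (ρ_m − ρ_c)/ρ_m.
h = 29.07 km × 480/3240 = 4.31 km.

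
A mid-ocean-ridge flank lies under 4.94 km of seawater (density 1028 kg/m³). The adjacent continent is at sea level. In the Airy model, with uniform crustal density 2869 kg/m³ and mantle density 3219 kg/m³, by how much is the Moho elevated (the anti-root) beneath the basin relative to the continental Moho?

26 km

Balancing pressure at the compensation depth: replacing crust with seawater at the top is compensated by replacing crust with mantle at the base: d (ρ_c − ρ_w) = a (ρ_m − ρ_c).
a = d (ρ_c − ρ_w)/(ρ_m − ρ_c) = 4.94 km × 1841/350 = 26 km.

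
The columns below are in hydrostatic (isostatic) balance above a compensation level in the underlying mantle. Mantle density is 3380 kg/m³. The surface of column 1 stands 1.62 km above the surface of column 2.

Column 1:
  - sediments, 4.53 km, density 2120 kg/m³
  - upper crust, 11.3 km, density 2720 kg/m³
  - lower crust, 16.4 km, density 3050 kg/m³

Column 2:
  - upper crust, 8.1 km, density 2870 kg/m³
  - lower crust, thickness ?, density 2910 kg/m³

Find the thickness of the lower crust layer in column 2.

Take the compensation level at the base of the deeper column (depth z_c below the surface of column 1) and equate Σ ρ_i t_i down to z_c; mantle fills any gap and the z_c terms cancel.
Column 1: 4.53×2120 + 11.3×2720 + 16.4×3050 + (z_c − 32.23)×3380
Column 2: 1.62×0 + 8.1×2870 + x×2910 + (z_c − 1.62 − 8.1 − x)×3380
The z_c×3380 term appears on both sides and cancels. Collect the known terms of each column as K = Σ(ρt)_known − 3380 × (depth of known layers): K_1 = 90359.6 − 3380×32.23 = −18577.8; K_2 = 23247 − 3380×(1.62 + 8.1) = −9606.6.
Balance: K_1 = K_2 − x×(3380 − 2910), so x = (K_2 − K_1)/(3380 − 2910) = 8971.2/470 = 19.1 km.

19.1 km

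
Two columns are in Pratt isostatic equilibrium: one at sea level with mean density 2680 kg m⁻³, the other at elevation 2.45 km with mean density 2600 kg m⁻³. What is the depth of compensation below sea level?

79.6 km

ρ_ref D = ρ (D + h) → D (ρ_ref − ρ) = ρ h.
D = ρ h/(ρ_ref − ρ) = 2600 × 2.45 km/(2680 − 2600) = 79.6 km.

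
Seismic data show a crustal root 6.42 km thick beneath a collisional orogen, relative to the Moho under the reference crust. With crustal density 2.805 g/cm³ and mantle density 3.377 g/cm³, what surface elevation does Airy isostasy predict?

1.31 km

In Airy isostatic equilibrium: ρ_c h = (ρ_m − ρ_c) r.
h = r (ρ_m − ρ_c) / ρ_c = 6.42 km × (3.377 − 2.805) / 2.805 = 1.31 km.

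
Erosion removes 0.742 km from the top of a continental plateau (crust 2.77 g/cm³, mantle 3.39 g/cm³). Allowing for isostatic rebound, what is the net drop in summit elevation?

0.136 km

Rebound u = e ρ_c/ρ_m = 0.742 km × 2.77/3.39 = 0.6063 km.
Net surface drop = e − u = 0.742 km − 0.6063 km = e (ρ_m − ρ_c)/ρ_m = 0.136 km.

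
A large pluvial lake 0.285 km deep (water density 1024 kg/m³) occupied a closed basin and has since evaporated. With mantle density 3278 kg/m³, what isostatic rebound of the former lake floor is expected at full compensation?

0.089 km

u = d ρ_w/ρ_m = 0.285 km × 1024/3278 = 0.089 km.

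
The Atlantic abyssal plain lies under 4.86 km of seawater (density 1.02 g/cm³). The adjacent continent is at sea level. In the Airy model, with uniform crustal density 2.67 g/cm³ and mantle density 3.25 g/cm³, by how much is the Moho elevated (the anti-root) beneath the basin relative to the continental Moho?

Isostatic balance requires: replacing crust with seawater at the top is compensated by replacing crust with mantle at the base: d (ρ_c − ρ_w) = a (ρ_m − ρ_c).
a = d (ρ_c − ρ_w)/(ρ_m − ρ_c) = 4.86 km × 1.65/0.58 = 13.8 km.

13.8 km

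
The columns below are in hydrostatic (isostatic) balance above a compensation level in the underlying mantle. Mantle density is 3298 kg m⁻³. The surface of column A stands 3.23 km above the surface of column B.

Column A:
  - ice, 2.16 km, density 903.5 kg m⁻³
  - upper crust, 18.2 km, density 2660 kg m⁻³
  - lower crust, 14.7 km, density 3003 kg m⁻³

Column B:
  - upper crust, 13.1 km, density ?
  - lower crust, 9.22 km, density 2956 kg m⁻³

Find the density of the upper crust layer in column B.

Take the compensation level at the base of the deeper column (depth z_c below the surface of column A) and equate Σ ρ_i t_i down to z_c; mantle fills any gap and the z_c terms cancel.
Column A: 2.16×903.5 + 18.2×2660 + 14.7×3003 + (z_c − 35.06)×3298
Column B: 3.23×0 + 13.1×ρ + 9.22×2956 + (z_c − 3.23 − 22.32)×3298
The z_c×3298 term appears on both sides and cancels. Collect the known terms of each column as K = Σ(ρt)_known − 3298 × (depth of known layers): K_A = 94507.66 − 3298×35.06 = −21120.22; K_B = 27254.32 − 3298×(3.23 + 22.32) = −57009.58.
Balance: K_A = K_B + 13.1×ρ, so ρ = (K_A − K_B)/13.1 = 35889.4/13.1 = 2740 kg m⁻³.

2740 kg m⁻³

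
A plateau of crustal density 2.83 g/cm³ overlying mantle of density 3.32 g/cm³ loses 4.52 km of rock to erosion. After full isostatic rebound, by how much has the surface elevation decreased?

0.667 km

Rebound u = e ρ_c/ρ_m = 4.52 km × 2.83/3.32 = 3.853 km.
Net surface drop = e − u = 4.52 km − 3.853 km = e (ρ_m − ρ_c)/ρ_m = 0.667 km.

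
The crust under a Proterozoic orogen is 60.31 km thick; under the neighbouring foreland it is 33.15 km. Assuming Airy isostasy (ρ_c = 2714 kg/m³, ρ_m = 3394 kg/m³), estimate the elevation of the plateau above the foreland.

Excess crust Δ = 60.31 km − 33.15 km = 27.16 km, split between elevation h and root r with h + r = Δ.
Airy balance ρ_c h = (ρ_m − ρ_c) r gives r = h ρ_c/(ρ_m − ρ_c), so h (1 + ρ_c/(ρ_m − ρ_c)) = Δ, i.e. h = Δ (ρ_m − ρ_c)/ρ_m.
h = 27.16 km × 680/3394 = 5.44 km.

5.44 km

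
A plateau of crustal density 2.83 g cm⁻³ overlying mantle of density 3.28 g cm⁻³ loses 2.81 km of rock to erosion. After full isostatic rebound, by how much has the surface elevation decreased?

Rebound u = e ρ_c/ρ_m = 2.81 km × 2.83/3.28 = 2.424 km.
Net surface drop = e − u = 2.81 km − 2.424 km = e (ρ_m − ρ_c)/ρ_m = 0.386 km.

0.386 km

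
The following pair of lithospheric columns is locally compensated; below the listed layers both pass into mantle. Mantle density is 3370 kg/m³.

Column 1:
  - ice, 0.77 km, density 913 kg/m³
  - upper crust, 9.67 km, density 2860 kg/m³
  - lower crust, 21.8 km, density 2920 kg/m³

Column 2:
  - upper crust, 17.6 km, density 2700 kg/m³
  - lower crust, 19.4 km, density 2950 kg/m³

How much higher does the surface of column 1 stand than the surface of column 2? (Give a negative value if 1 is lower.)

For any compensation level in the mantle, the mantle terms cancel and isostasy reduces to e = (Σt_1 − Σt_2) − (Σ(ρt)_1 − Σ(ρt)_2) / ρ_m.
Σt_1 = 32.24 km; Σt_2 = 37 km; Σ(ρt)_1 = 92015.21; Σ(ρt)_2 = 104750 (in km·kg/m³).
e = (32.24 − 37) − (92015.21 − 104750) / 3370 = −0.981 km.

−0.981 km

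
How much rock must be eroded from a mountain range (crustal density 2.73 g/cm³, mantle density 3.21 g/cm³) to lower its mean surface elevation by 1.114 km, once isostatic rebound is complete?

7.45 km

Net drop Δ = e − u = e − e ρ_c/ρ_m = e (ρ_m − ρ_c)/ρ_m.
e = Δ ρ_m/(ρ_m − ρ_c) = 1.114 km × 3.21/0.48 = 7.45 km.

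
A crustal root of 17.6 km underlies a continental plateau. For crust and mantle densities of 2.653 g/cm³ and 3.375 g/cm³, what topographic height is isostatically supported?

4.79 km

By Archimedes' principle applied to the lithosphere: ρ_c h = (ρ_m − ρ_c) r.
h = r (ρ_m − ρ_c) / ρ_c = 17.6 km × (3.375 − 2.653) / 2.653 = 4.79 km.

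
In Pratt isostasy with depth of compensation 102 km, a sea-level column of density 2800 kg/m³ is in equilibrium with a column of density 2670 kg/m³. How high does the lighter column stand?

ρ_ref D = ρ (D + h) → h = D (ρ_ref − ρ)/ρ.
h = 102 km × (2800 − 2670)/2670 = 4.97 km.

4.97 km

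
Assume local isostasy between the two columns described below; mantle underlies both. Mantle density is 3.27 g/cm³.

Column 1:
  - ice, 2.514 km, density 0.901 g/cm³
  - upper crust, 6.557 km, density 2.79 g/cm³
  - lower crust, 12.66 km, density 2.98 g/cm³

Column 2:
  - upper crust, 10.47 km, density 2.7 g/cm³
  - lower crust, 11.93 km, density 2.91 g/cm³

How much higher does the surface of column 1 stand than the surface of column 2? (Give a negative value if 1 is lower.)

0.768 km

For any compensation level in the mantle, the mantle terms cancel and isostasy reduces to e = (Σt_1 − Σt_2) − (Σ(ρt)_1 − Σ(ρt)_2) / ρ_m.
Σt_1 = 21.731 km; Σt_2 = 22.4 km; Σ(ρt)_1 = 58.285944; Σ(ρt)_2 = 62.9853 (in km·g/cm³).
e = (21.731 − 22.4) − (58.285944 − 62.9853) / 3.27 = 0.768 km.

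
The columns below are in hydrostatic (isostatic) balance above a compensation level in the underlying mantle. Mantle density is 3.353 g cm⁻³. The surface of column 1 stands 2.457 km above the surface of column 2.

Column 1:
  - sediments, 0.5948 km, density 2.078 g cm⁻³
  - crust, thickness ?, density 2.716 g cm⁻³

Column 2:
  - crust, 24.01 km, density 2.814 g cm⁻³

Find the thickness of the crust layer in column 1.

32.1 km

Take the compensation level at the base of the deeper column (depth z_c below the surface of column 1) and equate Σ ρ_i t_i down to z_c; mantle fills any gap and the z_c terms cancel.
Column 1: 0.5948×2.078 + x×2.716 + (z_c − 0.5948 − x)×3.353
Column 2: 2.457×0 + 24.01×2.814 + (z_c − 2.457 − 24.01)×3.353
The z_c×3.353 term appears on both sides and cancels. Collect the known terms of each column as K = Σ(ρt)_known − 3.353 × (depth of known layers): K_1 = 1.2359944 − 3.353×0.5948 = −0.75837; K_2 = 67.56414 − 3.353×(2.457 + 24.01) = −21.179711.
Balance: K_1 − x×(3.353 − 2.716) = K_2, so x = (K_1 − K_2)/(3.353 − 2.716) = 20.4213/0.637 = 32.1 km.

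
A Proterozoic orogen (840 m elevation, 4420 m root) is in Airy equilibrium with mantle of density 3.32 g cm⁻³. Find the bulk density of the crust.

ρ_c h = (ρ_m − ρ_c) r → ρ_c (h + r) = ρ_m r → ρ_c = ρ_m r / (h + r).
ρ_c = 3.32 × 4420 m / (840 m + 4420 m) = 2.79 g cm⁻³.

2.79 g cm⁻³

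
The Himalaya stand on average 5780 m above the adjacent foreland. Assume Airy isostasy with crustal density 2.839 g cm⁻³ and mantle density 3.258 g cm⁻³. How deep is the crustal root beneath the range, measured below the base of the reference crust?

39200 m

Balancing pressure at the compensation depth: the weight of the topography is balanced by the buoyancy of the root, ρ_c h = (ρ_m − ρ_c) r.
r = h · ρ_c / (ρ_m − ρ_c) = 5780 m × 2.839 / (3.258 − 2.839) = 39200 m.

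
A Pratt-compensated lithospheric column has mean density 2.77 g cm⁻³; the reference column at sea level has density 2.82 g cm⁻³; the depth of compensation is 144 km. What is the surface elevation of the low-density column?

2.6 km

ρ_ref D = ρ (D + h) → h = D (ρ_ref − ρ)/ρ.
h = 144 km × (2.82 − 2.77)/2.77 = 2.6 km.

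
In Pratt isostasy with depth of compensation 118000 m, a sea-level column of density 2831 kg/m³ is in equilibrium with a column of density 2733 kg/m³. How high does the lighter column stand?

4230 m

ρ_ref D = ρ (D + h) → h = D (ρ_ref − ρ)/ρ.
h = 118000 m × (2831 − 2733)/2733 = 4230 m.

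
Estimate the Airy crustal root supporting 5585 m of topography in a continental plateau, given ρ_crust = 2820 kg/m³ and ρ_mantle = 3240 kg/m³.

For local isostatic compensation: the weight of the topography is balanced by the buoyancy of the root, ρ_c h = (ρ_m − ρ_c) r.
r = h · ρ_c / (ρ_m − ρ_c) = 5585 m × 2820 / (3240 − 2820) = 37500 m.

37500 m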